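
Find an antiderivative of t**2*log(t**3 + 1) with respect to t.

t**3*log(t**3 + 1)/3 - t**3/3 + log(t**3 + 1)/3 + C

Let u = t**3 + 1, so du = (3*t**2) dt.
The integral becomes (1/3)·∫ log(u) du; integrate by parts with u′=log(u), dv′=du.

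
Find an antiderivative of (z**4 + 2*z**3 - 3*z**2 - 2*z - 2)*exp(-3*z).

(-27*z**4 - 90*z**3 - 9*z**2 + 48*z + 70)*exp(-3*z)/81 + C

Use integration by parts with u = z**4 + 2*z**3 - 3*z**2 - 2*z - 2, dv = exp(-3*z) dz, so v = -exp(-3*z)/3.
Apply parts 4 times (tabular method): alternate signs, differentiate u down to 0, integrate dv up.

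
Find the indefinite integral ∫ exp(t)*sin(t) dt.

exp(t)*sin(t)/2 - exp(t)*cos(t)/2 + C

Let I denote the integral. Integrate by parts with u = sin(t), dv = exp(t) dt, so v = exp(t): I = exp(t)*sin(t) − ∫ exp(t)*cos(t) dt.
Apply parts again with u = cos(t), dv = exp(t) dt: ∫ exp(t)*cos(t) dt = exp(t)*cos(t) + I. Substituting back brings back I: I = exp(t)*sin(t) - exp(t)*cos(t) − I.
Solving for I: (1 + 1)·I equals the remaining terms, so I = (1/2)·(exp(t)*sin(t) - exp(t)*cos(t)).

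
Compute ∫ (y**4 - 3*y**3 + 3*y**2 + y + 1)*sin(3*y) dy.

-y**4*cos(3*y)/3 + 4*y**3*sin(3*y)/9 + y**3*cos(3*y) - y**2*sin(3*y) - 5*y**2*cos(3*y)/9 + 10*y*sin(3*y)/27 - y*cos(3*y) + sin(3*y)/3 - 17*cos(3*y)/81 + C

Use integration by parts with u = y**4 - 3*y**3 + 3*y**2 + y + 1, dv = sin(3*y) dy, so v = -cos(3*y)/3.
Apply parts 4 times (tabular method): alternate signs, differentiate u down to 0, integrate dv up.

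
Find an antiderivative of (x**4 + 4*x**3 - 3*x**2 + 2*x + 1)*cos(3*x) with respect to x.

x**4*sin(3*x)/3 + 4*x**3*sin(3*x)/3 + 4*x**3*cos(3*x)/9 - 13*x**2*sin(3*x)/9 + 4*x**2*cos(3*x)/3 - 2*x*sin(3*x)/9 - 26*x*cos(3*x)/27 + 53*sin(3*x)/81 - 2*cos(3*x)/27 + C

Use integration by parts with u = x**4 + 4*x**3 - 3*x**2 + 2*x + 1, dv = cos(3*x) dx, so v = sin(3*x)/3.
Apply parts 4 times (tabular method): alternate signs, differentiate u down to 0, integrate dv up.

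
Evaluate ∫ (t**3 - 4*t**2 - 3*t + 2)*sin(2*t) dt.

-t**3*cos(2*t)/2 + 3*t**2*sin(2*t)/4 + 2*t**2*cos(2*t) - 2*t*sin(2*t) + 9*t*cos(2*t)/4 - 9*sin(2*t)/8 - 2*cos(2*t) + C

Use integration by parts with u = t**3 - 4*t**2 - 3*t + 2, dv = sin(2*t) dt, so v = -cos(2*t)/2.
Apply parts 3 times (tabular method): alternate signs, differentiate u down to 0, integrate dv up.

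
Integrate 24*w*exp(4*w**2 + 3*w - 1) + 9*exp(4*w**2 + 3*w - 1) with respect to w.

Let u = 4*w**2 + 3*w - 1, so du = (8*w + 3) dw.
Rewriting, the integral becomes 3·∫ e^u du = 3·e^u.
Substituting back, u = 4*w**2 + 3*w - 1.

3*exp(4*w**2 + 3*w - 1) + C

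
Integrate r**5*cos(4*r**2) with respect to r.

Let u = r², du = 2r dr; rewrite as (1/2)∫ u^2·cos(4u) du.
Now integrate by parts 2 times.

r**4*sin(4*r**2)/8 + r**2*cos(4*r**2)/16 - sin(4*r**2)/64 + C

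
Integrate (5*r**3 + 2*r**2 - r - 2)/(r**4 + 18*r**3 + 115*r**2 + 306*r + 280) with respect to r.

Factor the denominator: (r + 2)*(r + 4)*(r + 5)*(r + 7).
Partial-fraction decomposition: 806/(15*(r + 7)) - 286/(3*(r + 5)) + 143/(3*(r + 4)) - 16/(15*(r + 2)).
Integrate each term: A/(r−a) contributes A·log|r−a|.

-16*log(r + 2)/15 + 143*log(r + 4)/3 - 286*log(r + 5)/3 + 806*log(r + 7)/15 + C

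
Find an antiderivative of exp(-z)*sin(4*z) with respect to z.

-exp(-z)*sin(4*z)/17 - 4*exp(-z)*cos(4*z)/17 + C

Let I denote the integral. Integrate by parts with u = sin(4*z), dv = exp(-z) dz, so v = -exp(-z): I = -exp(-z)*sin(4*z) + 4·∫ exp(-z)*cos(4*z) dz.
Apply parts again with u = cos(4*z), dv = exp(-z) dz: ∫ exp(-z)*cos(4*z) dz = -exp(-z)*cos(4*z) − 4·I. Substituting back brings back I: I = -exp(-z)*sin(4*z) - 4*exp(-z)*cos(4*z) − 16·I.
Solving for I: (1 + 16)·I equals the remaining terms, so I = (1/17)·(-exp(-z)*sin(4*z) - 4*exp(-z)*cos(4*z)).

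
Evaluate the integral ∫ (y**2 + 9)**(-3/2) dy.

y/(9*sqrt(y**2 + 9)) + C

Substitute y = 3·tan(θ), so dy = 3·sec(θ)^2 dθ and the radical becomes sqrt(y**2 + 9) = 3·sec(θ) by the Pythagorean identity.
Integrate the resulting trig expression in θ, then back-substitute tan(θ) = y/3, sec(θ) = sqrt(y**2 + 9)/3 (absorbing any constant into C).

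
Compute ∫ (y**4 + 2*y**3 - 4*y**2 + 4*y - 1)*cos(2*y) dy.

y**4*sin(2*y)/2 + y**3*sin(2*y) + y**3*cos(2*y) - 7*y**2*sin(2*y)/2 + 3*y**2*cos(2*y)/2 + y*sin(2*y)/2 - 7*y*cos(2*y)/2 + 5*sin(2*y)/4 + cos(2*y)/4 + C

Use integration by parts with u = y**4 + 2*y**3 - 4*y**2 + 4*y - 1, dv = cos(2*y) dy, so v = sin(2*y)/2.
Apply parts 4 times (tabular method): alternate signs, differentiate u down to 0, integrate dv up.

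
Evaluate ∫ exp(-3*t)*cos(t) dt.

exp(-3*t)*sin(t)/10 - 3*exp(-3*t)*cos(t)/10 + C

Let I denote the integral. Integrate by parts with u = cos(t), dv = exp(-3*t) dt, so v = -exp(-3*t)/3: I = -exp(-3*t)*cos(t)/3 − (1/3)·∫ exp(-3*t)*sin(t) dt.
Apply parts again with u = sin(t), dv = exp(-3*t) dt: ∫ exp(-3*t)*sin(t) dt = -exp(-3*t)*sin(t)/3 + (1/3)·I. Substituting back brings back I: I = exp(-3*t)*sin(t)/9 - exp(-3*t)*cos(t)/3 − (1/9)·I.
Solving for I: (1 + 1/9)·I equals the remaining terms, so I = (9/10)·(exp(-3*t)*sin(t)/9 - exp(-3*t)*cos(t)/3).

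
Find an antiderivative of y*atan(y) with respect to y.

Use integration by parts with u = arctan(y), dv = y dy.
Then du = 1/(y**2 + 1) dy.

y**2*atan(y)/2 - y/2 + atan(y)/2 + C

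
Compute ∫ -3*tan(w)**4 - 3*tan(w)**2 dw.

Let u = tan(w), so du = (tan(w)**2 + 1) dw.
Rewriting, the integral becomes -3·∫ u^2 du = -3·u^3/3.
Substituting back, u = tan(w).

-tan(w)**3 + C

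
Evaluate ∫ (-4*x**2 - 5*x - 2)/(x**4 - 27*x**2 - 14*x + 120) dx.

Factor the denominator: (x - 5)*(x - 2)*(x + 3)*(x + 4).
Partial-fraction decomposition: 23/(27*(x + 4)) - 23/(40*(x + 3)) + 14/(45*(x - 2)) - 127/(216*(x - 5)).
Integrate each term: A/(x−a) contributes A·log|x−a|.

-127*log(x - 5)/216 + 14*log(x - 2)/45 - 23*log(x + 3)/40 + 23*log(x + 4)/27 + C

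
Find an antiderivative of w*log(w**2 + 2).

w**2*log(w**2 + 2)/2 - w**2/2 + log(w**2 + 2) + C

Let u = w**2 + 2, so du = (2*w) dw.
The integral becomes (1/2)·∫ log(u) du; integrate by parts with u′=log(u), dv′=du.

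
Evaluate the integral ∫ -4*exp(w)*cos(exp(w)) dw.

-4*sin(exp(w)) + C

Let u = exp(w), so du = (exp(w)) dw.
Rewriting, the integral becomes -4·∫ cos(u) du = -4·sin(u).
Substituting back, u = exp(w).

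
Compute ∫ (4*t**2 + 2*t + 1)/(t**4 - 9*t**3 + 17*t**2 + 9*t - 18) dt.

Factor the denominator: (t - 6)*(t - 3)*(t - 1)*(t + 1).
Partial-fraction decomposition: -3/(56*(t + 1)) + 7/(20*(t - 1)) - 43/(24*(t - 3)) + 157/(105*(t - 6)).
Integrate each term: A/(t−a) contributes A·log|t−a|.

157*log(t - 6)/105 - 43*log(t - 3)/24 + 7*log(t - 1)/20 - 3*log(t + 1)/56 + C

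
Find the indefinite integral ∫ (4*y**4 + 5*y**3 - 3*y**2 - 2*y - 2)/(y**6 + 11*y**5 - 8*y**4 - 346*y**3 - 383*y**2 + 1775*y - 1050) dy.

Factor the denominator: (y - 5)*(y - 1)**2*(y + 5)*(y + 6)*(y + 7).
Partial-fraction decomposition: -3877/(768*(y + 7)) + 4006/(539*(y + 6)) - 113/(45*(y + 5)) - 1901/(112896*(y - 1)) - 1/(672*(y - 1)**2) + 1519/(10560*(y - 5)).
Integrate each term; A/(y−a) gives A·log|y−a|; A/(y−a)² gives −A/(y−a).

1519*log(y - 5)/10560 - 1901*log(y - 1)/112896 - 113*log(y + 5)/45 + 4006*log(y + 6)/539 - 3877*log(y + 7)/768 + 1/(672*y - 672) + C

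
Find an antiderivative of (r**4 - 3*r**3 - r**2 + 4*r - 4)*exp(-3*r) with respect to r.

Use integration by parts with u = r**4 - 3*r**3 - r**2 + 4*r - 4, dv = exp(-3*r) dr, so v = -exp(-3*r)/3.
Apply parts 4 times (tabular method): alternate signs, differentiate u down to 0, integrate dv up.

(-27*r**4 + 45*r**3 + 72*r**2 - 60*r + 88)*exp(-3*r)/81 + C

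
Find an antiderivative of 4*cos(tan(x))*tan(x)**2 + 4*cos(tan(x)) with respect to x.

Let u = tan(x), so du = (tan(x)**2 + 1) dx.
Rewriting, the integral becomes 4·∫ cos(u) du = 4·sin(u).
Substituting back, u = tan(x).

4*sin(tan(x)) + C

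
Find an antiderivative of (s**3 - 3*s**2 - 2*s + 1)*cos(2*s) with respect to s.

Use integration by parts with u = s**3 - 3*s**2 - 2*s + 1, dv = cos(2*s) ds, so v = sin(2*s)/2.
Apply parts 3 times (tabular method): alternate signs, differentiate u down to 0, integrate dv up.

s**3*sin(2*s)/2 - 3*s**2*sin(2*s)/2 + 3*s**2*cos(2*s)/4 - 7*s*sin(2*s)/4 - 3*s*cos(2*s)/2 + 5*sin(2*s)/4 - 7*cos(2*s)/8 + C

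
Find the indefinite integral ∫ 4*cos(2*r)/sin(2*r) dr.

2*log(sin(2*r)) + C

Let u = sin(2*r), so du = (2*cos(2*r)) dr.
Rewriting, the integral becomes 2·∫ 1/u du = 2·log(u).
Substituting back, u = sin(2*r).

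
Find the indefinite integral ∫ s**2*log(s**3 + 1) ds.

Let u = s**3 + 1, so du = (3*s**2) ds.
The integral becomes (1/3)·∫ log(u) du; integrate by parts with u′=log(u), dv′=du.

s**3*log(s**3 + 1)/3 - s**3/3 + log(s**3 + 1)/3 + C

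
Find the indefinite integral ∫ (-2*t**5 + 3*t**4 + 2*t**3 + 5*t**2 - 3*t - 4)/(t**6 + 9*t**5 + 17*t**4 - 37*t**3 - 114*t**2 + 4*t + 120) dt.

Factor the denominator: (t - 2)*(t - 1)*(t + 2)**2*(t + 3)*(t + 5).
Partial-fraction decomposition: -8011/(756*(t + 5)) + 145/(8*(t + 3)) - 229/(24*(t + 2)) + 59/(18*(t + 2)**2) - 1/(216*(t - 1)) + 1/(56*(t - 2)).
Integrate each term; A/(t−a) gives A·log|t−a|; A/(t−a)² gives −A/(t−a).

log(t - 2)/56 - log(t - 1)/216 - 229*log(t + 2)/24 + 145*log(t + 3)/8 - 8011*log(t + 5)/756 - 59/(18*t + 36) + C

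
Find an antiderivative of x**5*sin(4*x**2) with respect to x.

Let u = x², du = 2x dx; rewrite as (1/2)∫ u^2·sin(4u) du.
Now integrate by parts 2 times.

-x**4*cos(4*x**2)/8 + x**2*sin(4*x**2)/16 + cos(4*x**2)/64 + C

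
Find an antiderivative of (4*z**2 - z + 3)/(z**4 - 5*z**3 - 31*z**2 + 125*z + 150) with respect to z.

Factor the denominator: (z - 6)*(z - 5)*(z + 1)*(z + 5).
Partial-fraction decomposition: -27/(110*(z + 5)) + 1/(21*(z + 1)) - 49/(30*(z - 5)) + 141/(77*(z - 6)).
Integrate each term: A/(z−a) contributes A·log|z−a|.

141*log(z - 6)/77 - 49*log(z - 5)/30 + log(z + 1)/21 - 27*log(z + 5)/110 + C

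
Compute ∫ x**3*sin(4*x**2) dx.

-x**2*cos(4*x**2)/8 + sin(4*x**2)/32 + C

Let u = x², du = 2x dx; rewrite as (1/2)∫ u^1·sin(4u) du.
Now integrate by parts 1 time.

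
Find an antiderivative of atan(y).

y*atan(y) - log(y**2 + 1)/2 + C

Use integration by parts with u = arctan(y), dv = dy.
Then du = 1/(y**2 + 1) dy.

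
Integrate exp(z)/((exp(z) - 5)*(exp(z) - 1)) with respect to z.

Let u = e^z, du = e^z dz.
The integral becomes ∫ du/((u-5)(u-1)); decompose into partial fractions.

log(exp(z) - 5)/4 - log(exp(z) - 1)/4 + C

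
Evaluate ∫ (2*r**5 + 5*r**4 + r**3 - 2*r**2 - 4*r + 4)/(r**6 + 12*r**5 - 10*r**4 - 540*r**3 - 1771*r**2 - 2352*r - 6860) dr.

Factor the denominator: (r - 7)*(r + 5)*(r + 7)**2*(r**2 + 4).
Partial-fraction decomposition: 4*(90*r - 1001)/(81461*(r**2 + 4)) - 399489/(550564*(r + 7)) - 11009/(742*(r + 7)**2) + 273/(116*(r + 5)) + 955/(2597*(r - 7)).
Integrate each term; A/(r−a) gives A·log|r−a|; the (Br+D)/(r²+p²) term gives a log and an atan.

955*log(r - 7)/2597 + 273*log(r + 5)/116 - 399489*log(r + 7)/550564 + 180*log(r**2 + 4)/81461 - 2002*atan(r/2)/81461 + 11009/(742*r + 5194) + C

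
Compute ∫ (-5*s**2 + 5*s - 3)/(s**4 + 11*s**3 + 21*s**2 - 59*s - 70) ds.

-13*log(s - 2)/189 + 13*log(s + 1)/72 - 153*log(s + 5)/56 + 283*log(s + 7)/108 + C

Factor the denominator: (s - 2)*(s + 1)*(s + 5)*(s + 7).
Partial-fraction decomposition: 283/(108*(s + 7)) - 153/(56*(s + 5)) + 13/(72*(s + 1)) - 13/(189*(s - 2)).
Integrate each term: A/(s−a) contributes A·log|s−a|.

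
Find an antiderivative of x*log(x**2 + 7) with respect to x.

Let u = x**2 + 7, so du = (2*x) dx.
The integral becomes (1/2)·∫ log(u) du; integrate by parts with u′=log(u), dv′=du.

x**2*log(x**2 + 7)/2 - x**2/2 + 7*log(x**2 + 7)/2 + C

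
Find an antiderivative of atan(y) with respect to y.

y*atan(y) - log(y**2 + 1)/2 + C

Use integration by parts with u = arctan(y), dv = dy.
Then du = 1/(y**2 + 1) dy.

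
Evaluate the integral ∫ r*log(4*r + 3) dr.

r**2*log(4*r + 3)/2 - r**2/4 + 3*r/8 - 9*log(4*r + 3)/32 + C

Use integration by parts with u = log(4*r + 3), dv = r dr.
Then du = 4/(4*r + 3) dr and v = r**2/2.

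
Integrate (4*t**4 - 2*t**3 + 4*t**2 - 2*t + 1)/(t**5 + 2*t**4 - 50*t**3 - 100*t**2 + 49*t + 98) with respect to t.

9101*log(t - 7)/6048 - 5*log(t - 1)/288 + 13*log(t + 1)/96 - 101*log(t + 2)/135 + 10501*log(t + 7)/3360 + C

Factor the denominator: (t - 7)*(t - 1)*(t + 1)*(t + 2)*(t + 7).
Partial-fraction decomposition: 10501/(3360*(t + 7)) - 101/(135*(t + 2)) + 13/(96*(t + 1)) - 5/(288*(t - 1)) + 9101/(6048*(t - 7)).
Integrate each term: A/(t−a) contributes A·log|t−a|.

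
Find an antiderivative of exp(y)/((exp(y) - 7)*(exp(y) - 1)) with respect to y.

Let u = e^y, du = e^y dy.
The integral becomes ∫ du/((u-1)(u-7)); decompose into partial fractions.

log(exp(y) - 7)/6 - log(exp(y) - 1)/6 + C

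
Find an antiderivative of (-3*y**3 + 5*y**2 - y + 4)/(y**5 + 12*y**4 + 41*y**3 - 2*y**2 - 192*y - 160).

Factor the denominator: (y - 2)*(y + 1)*(y + 4)**2*(y + 5).
Partial-fraction decomposition: 509/(28*(y + 5)) - 325/(18*(y + 4)) + 140/(9*(y + 4)**2) - 13/(108*(y + 1)) - 1/(378*(y - 2)).
Integrate each term; A/(y−a) gives A·log|y−a|; A/(y−a)² gives −A/(y−a).

-log(y - 2)/378 - 13*log(y + 1)/108 - 325*log(y + 4)/18 + 509*log(y + 5)/28 - 140/(9*y + 36) + C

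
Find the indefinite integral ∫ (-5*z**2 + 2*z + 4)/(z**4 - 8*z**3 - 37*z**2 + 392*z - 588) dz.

-227*log(z - 7)/70 + 41*log(z - 6)/13 - log(z - 2)/15 + 85*log(z + 7)/546 + C

Factor the denominator: (z - 7)*(z - 6)*(z - 2)*(z + 7).
Partial-fraction decomposition: 85/(546*(z + 7)) - 1/(15*(z - 2)) + 41/(13*(z - 6)) - 227/(70*(z - 7)).
Integrate each term: A/(z−a) contributes A·log|z−a|.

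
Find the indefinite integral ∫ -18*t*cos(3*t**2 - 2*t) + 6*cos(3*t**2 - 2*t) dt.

Let u = 3*t**2 - 2*t, so du = (6*t - 2) dt.
Rewriting, the integral becomes -3·∫ cos(u) du = -3·sin(u).
Substituting back, u = 3*t**2 - 2*t.

-3*sin(3*t**2 - 2*t) + C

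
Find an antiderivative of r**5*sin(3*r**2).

Let u = r², du = 2r dr; rewrite as (1/2)∫ u^2·sin(3u) du.
Now integrate by parts 2 times.

-r**4*cos(3*r**2)/6 + r**2*sin(3*r**2)/9 + cos(3*r**2)/27 + C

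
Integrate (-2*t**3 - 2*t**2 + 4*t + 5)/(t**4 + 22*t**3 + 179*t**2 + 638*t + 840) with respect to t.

85*log(t + 4)/6 - 185*log(t + 5)/2 + 341*log(t + 6)/2 - 565*log(t + 7)/6 + C

Factor the denominator: (t + 4)*(t + 5)*(t + 6)*(t + 7).
Partial-fraction decomposition: -565/(6*(t + 7)) + 341/(2*(t + 6)) - 185/(2*(t + 5)) + 85/(6*(t + 4)).
Integrate each term: A/(t−a) contributes A·log|t−a|.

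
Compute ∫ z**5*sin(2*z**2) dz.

Let u = z², du = 2z dz; rewrite as (1/2)∫ u^2·sin(2u) du.
Now integrate by parts 2 times.

-z**4*cos(2*z**2)/4 + z**2*sin(2*z**2)/4 + cos(2*z**2)/8 + C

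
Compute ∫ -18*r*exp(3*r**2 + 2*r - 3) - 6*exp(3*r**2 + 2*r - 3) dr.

-3*exp(3*r**2 + 2*r - 3) + C

Let u = 3*r**2 + 2*r - 3, so du = (6*r + 2) dr.
Rewriting, the integral becomes -3·∫ e^u du = -3·e^u.
Substituting back, u = 3*r**2 + 2*r - 3.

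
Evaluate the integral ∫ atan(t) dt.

Use integration by parts with u = arctan(t), dv = dt.
Then du = 1/(t**2 + 1) dt.

t*atan(t) - log(t**2 + 1)/2 + C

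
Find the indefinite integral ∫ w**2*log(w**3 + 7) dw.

w**3*log(w**3 + 7)/3 - w**3/3 + 7*log(w**3 + 7)/3 + C

Let u = w**3 + 7, so du = (3*w**2) dw.
The integral becomes (1/3)·∫ log(u) du; integrate by parts with u′=log(u), dv′=du.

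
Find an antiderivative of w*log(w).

w**2*log(w)/2 - w**2/4 + C

Use integration by parts with u = log(w), dv = w dw.
Then du = 1/w dw and v = w**2/2.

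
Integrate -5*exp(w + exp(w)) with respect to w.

Let u = exp(w), so du = (exp(w)) dw.
Rewriting, the integral becomes -5·∫ e^u du = -5·e^u.
Substituting back, u = exp(w).

-5*exp(exp(w)) + C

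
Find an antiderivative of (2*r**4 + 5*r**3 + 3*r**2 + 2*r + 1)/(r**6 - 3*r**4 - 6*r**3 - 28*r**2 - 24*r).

Factor the denominator: r*(r - 3)*(r + 1)*(r + 2)*(r**2 + 4).
Partial-fraction decomposition: -3*(111*r - 226)/(1040*(r**2 + 4)) - 1/(80*(r + 2)) - 1/(20*(r + 1)) + 331/(780*(r - 3)) - 1/(24*r).
Integrate each term; A/(r−a) gives A·log|r−a|; the (Br+D)/(r²+p²) term gives a log and an atan.

-log(r)/24 + 331*log(r - 3)/780 - log(r + 1)/20 - log(r + 2)/80 - 333*log(r**2 + 4)/2080 + 339*atan(r/2)/1040 + C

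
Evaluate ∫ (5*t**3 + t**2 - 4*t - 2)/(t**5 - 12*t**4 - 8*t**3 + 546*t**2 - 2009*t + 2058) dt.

Factor the denominator: (t - 7)**2*(t - 3)*(t - 2)*(t + 7).
Partial-fraction decomposition: -41/(441*(t + 7)) - 34/(225*(t - 2)) + 13/(16*(t - 3)) - 11141/(19600*(t - 7)) + 867/(140*(t - 7)**2).
Integrate each term; A/(t−a) gives A·log|t−a|; A/(t−a)² gives −A/(t−a).

-11141*log(t - 7)/19600 + 13*log(t - 3)/16 - 34*log(t - 2)/225 - 41*log(t + 7)/441 - 867/(140*t - 980) + C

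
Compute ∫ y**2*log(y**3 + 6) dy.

Let u = y**3 + 6, so du = (3*y**2) dy.
The integral becomes (1/3)·∫ log(u) du; integrate by parts with u′=log(u), dv′=du.

y**3*log(y**3 + 6)/3 - y**3/3 + 2*log(y**3 + 6) + C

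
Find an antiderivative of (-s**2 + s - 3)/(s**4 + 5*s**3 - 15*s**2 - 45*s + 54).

Factor the denominator: (s - 3)*(s - 1)*(s + 3)*(s + 6).
Partial-fraction decomposition: 5/(21*(s + 6)) - 5/(24*(s + 3)) + 3/(56*(s - 1)) - 1/(12*(s - 3)).
Integrate each term: A/(s−a) contributes A·log|s−a|.

-log(s - 3)/12 + 3*log(s - 1)/56 - 5*log(s + 3)/24 + 5*log(s + 6)/21 + C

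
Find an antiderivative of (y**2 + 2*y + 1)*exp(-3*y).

Use integration by parts with u = y**2 + 2*y + 1, dv = exp(-3*y) dy, so v = -exp(-3*y)/3.
Apply parts 2 times (tabular method): alternate signs, differentiate u down to 0, integrate dv up.

(-9*y**2 - 24*y - 17)*exp(-3*y)/27 + C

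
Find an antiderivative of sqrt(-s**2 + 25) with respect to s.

Substitute s = 5·sin(θ), so ds = 5·cos(θ) dθ and the radical becomes sqrt(-s**2 + 25) = 5·cos(θ) by the Pythagorean identity.
Integrate the resulting trig expression in θ, then back-substitute θ = asin(s/5), sin(θ) = s/5, cos(θ) = sqrt(-s**2 + 25)/5 (absorbing any constant into C).

s*sqrt(-s**2 + 25)/2 + 25*asin(s/5)/2 + C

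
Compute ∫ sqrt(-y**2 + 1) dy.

Substitute y = sin(θ), so dy = cos(θ) dθ and the radical becomes sqrt(-y**2 + 1) = cos(θ) by the Pythagorean identity.
Integrate the resulting trig expression in θ, then back-substitute θ = asin(y), sin(θ) = y, cos(θ) = sqrt(-y**2 + 1) (absorbing any constant into C).

y*sqrt(-y**2 + 1)/2 + asin(y)/2 + C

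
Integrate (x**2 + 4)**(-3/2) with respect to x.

Substitute x = 2·tan(θ), so dx = 2·sec(θ)^2 dθ and the radical becomes sqrt(x**2 + 4) = 2·sec(θ) by the Pythagorean identity.
Integrate the resulting trig expression in θ, then back-substitute tan(θ) = x/2, sec(θ) = sqrt(x**2 + 4)/2 (absorbing any constant into C).

x/(4*sqrt(x**2 + 4)) + C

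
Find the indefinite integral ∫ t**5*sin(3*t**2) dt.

-t**4*cos(3*t**2)/6 + t**2*sin(3*t**2)/9 + cos(3*t**2)/27 + C

Let u = t², du = 2t dt; rewrite as (1/2)∫ u^2·sin(3u) du.
Now integrate by parts 2 times.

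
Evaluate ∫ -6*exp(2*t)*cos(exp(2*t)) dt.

Let u = exp(2*t), so du = (2*exp(2*t)) dt.
Rewriting, the integral becomes -3·∫ cos(u) du = -3·sin(u).
Substituting back, u = exp(2*t).

-3*sin(exp(2*t)) + C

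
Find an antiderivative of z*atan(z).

Use integration by parts with u = arctan(z), dv = z dz.
Then du = 1/(z**2 + 1) dz.

z**2*atan(z)/2 - z/2 + atan(z)/2 + C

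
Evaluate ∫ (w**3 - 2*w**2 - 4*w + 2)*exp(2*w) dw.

(4*w**3 - 14*w**2 - 2*w + 9)*exp(2*w)/8 + C

Use integration by parts with u = w**3 - 2*w**2 - 4*w + 2, dv = exp(2*w) dw, so v = exp(2*w)/2.
Apply parts 3 times (tabular method): alternate signs, differentiate u down to 0, integrate dv up.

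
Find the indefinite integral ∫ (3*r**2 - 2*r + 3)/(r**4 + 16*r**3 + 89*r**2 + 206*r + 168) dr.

19*log(r + 2)/10 - 9*log(r + 3) + 59*log(r + 4)/6 - 41*log(r + 7)/15 + C

Factor the denominator: (r + 2)*(r + 3)*(r + 4)*(r + 7).
Partial-fraction decomposition: -41/(15*(r + 7)) + 59/(6*(r + 4)) - 9/(r + 3) + 19/(10*(r + 2)).
Integrate each term: A/(r−a) contributes A·log|r−a|.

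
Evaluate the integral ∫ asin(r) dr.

r*asin(r) + sqrt(-r**2 + 1) + C

Use integration by parts with u = arcsin(r), dv = dr.
Then du = 1/sqrt(-r**2 + 1) dr.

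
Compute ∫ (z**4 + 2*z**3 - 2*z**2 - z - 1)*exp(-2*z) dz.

Use integration by parts with u = z**4 + 2*z**3 - 2*z**2 - z - 1, dv = exp(-2*z) dz, so v = -exp(-2*z)/2.
Apply parts 4 times (tabular method): alternate signs, differentiate u down to 0, integrate dv up.

(-2*z**4 - 8*z**3 - 8*z**2 - 6*z - 1)*exp(-2*z)/4 + C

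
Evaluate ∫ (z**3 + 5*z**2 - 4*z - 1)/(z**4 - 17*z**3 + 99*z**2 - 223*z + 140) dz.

559*log(z - 7)/36 - 229*log(z - 5)/8 + 127*log(z - 4)/9 - log(z - 1)/72 + C

Factor the denominator: (z - 7)*(z - 5)*(z - 4)*(z - 1).
Partial-fraction decomposition: -1/(72*(z - 1)) + 127/(9*(z - 4)) - 229/(8*(z - 5)) + 559/(36*(z - 7)).
Integrate each term: A/(z−a) contributes A·log|z−a|.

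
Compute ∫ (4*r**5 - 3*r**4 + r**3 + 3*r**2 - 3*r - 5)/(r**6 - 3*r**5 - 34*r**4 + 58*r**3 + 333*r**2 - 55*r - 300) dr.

291509*log(r - 5)/124416 - 3*log(r - 1)/640 + 7*log(r + 1)/432 - 1211*log(r + 3)/512 + 4873*log(r + 4)/1215 - 10805/(1728*r - 8640) + C

Factor the denominator: (r - 5)**2*(r - 1)*(r + 1)*(r + 3)*(r + 4).
Partial-fraction decomposition: 4873/(1215*(r + 4)) - 1211/(512*(r + 3)) + 7/(432*(r + 1)) - 3/(640*(r - 1)) + 291509/(124416*(r - 5)) + 10805/(1728*(r - 5)**2).
Integrate each term; A/(r−a) gives A·log|r−a|; A/(r−a)² gives −A/(r−a).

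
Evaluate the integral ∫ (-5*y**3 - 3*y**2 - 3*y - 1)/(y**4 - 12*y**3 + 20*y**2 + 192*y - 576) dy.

Factor the denominator: (y - 6)**2*(y - 4)*(y + 4).
Partial-fraction decomposition: -283/(800*(y + 4)) - 381/(32*(y - 4)) + 363/(50*(y - 6)) - 1207/(20*(y - 6)**2).
Integrate each term; A/(y−a) gives A·log|y−a|; A/(y−a)² gives −A/(y−a).

363*log(y - 6)/50 - 381*log(y - 4)/32 - 283*log(y + 4)/800 + 1207/(20*y - 120) + C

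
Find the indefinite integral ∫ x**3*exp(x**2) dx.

(x**2 - 1)*exp(x**2)/2 + C

Let u = x², du = 2x dx; rewrite as (1/2)∫ u^1·exp(1u) du.
Now integrate by parts 1 time.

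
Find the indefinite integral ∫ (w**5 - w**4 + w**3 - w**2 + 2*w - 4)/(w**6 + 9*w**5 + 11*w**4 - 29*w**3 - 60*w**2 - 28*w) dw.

Factor the denominator: w*(w - 2)*(w + 1)**2*(w + 2)*(w + 7).
Partial-fraction decomposition: 9809/(5670*(w + 7)) - 17/(10*(w + 2)) + 43/(54*(w + 1)) - 5/(9*(w + 1)**2) + 5/(162*(w - 2)) + 1/(7*w).
Integrate each term; A/(w−a) gives A·log|w−a|; A/(w−a)² gives −A/(w−a).

log(w)/7 + 5*log(w - 2)/162 + 43*log(w + 1)/54 - 17*log(w + 2)/10 + 9809*log(w + 7)/5670 + 5/(9*w + 9) + C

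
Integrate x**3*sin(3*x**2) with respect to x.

-x**2*cos(3*x**2)/6 + sin(3*x**2)/18 + C

Let u = x², du = 2x dx; rewrite as (1/2)∫ u^1·sin(3u) du.
Now integrate by parts 1 time.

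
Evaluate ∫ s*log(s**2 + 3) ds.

s**2*log(s**2 + 3)/2 - s**2/2 + 3*log(s**2 + 3)/2 + C

Let u = s**2 + 3, so du = (2*s) ds.
The integral becomes (1/2)·∫ log(u) du; integrate by parts with u′=log(u), dv′=du.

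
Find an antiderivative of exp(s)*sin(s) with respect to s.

Let I denote the integral. Integrate by parts with u = sin(s), dv = exp(s) ds, so v = exp(s): I = exp(s)*sin(s) − ∫ exp(s)*cos(s) ds.
Apply parts again with u = cos(s), dv = exp(s) ds: ∫ exp(s)*cos(s) ds = exp(s)*cos(s) + I. Substituting back brings back I: I = exp(s)*sin(s) - exp(s)*cos(s) − I.
Solving for I: (1 + 1)·I equals the remaining terms, so I = (1/2)·(exp(s)*sin(s) - exp(s)*cos(s)).

exp(s)*sin(s)/2 - exp(s)*cos(s)/2 + C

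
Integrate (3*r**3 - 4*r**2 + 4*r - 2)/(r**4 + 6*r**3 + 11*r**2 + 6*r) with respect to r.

Factor the denominator: r*(r + 1)*(r + 2)*(r + 3).
Partial-fraction decomposition: 131/(6*(r + 3)) - 25/(r + 2) + 13/(2*(r + 1)) - 1/(3*r).
Integrate each term: A/(r−a) contributes A·log|r−a|.

-log(r)/3 + 13*log(r + 1)/2 - 25*log(r + 2) + 131*log(r + 3)/6 + C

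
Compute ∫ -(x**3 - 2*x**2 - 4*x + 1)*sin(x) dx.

Use integration by parts with u = x**3 - 2*x**2 - 4*x + 1, dv = -sin(x) dx, so v = cos(x).
Apply parts 3 times (tabular method): alternate signs, differentiate u down to 0, integrate dv up.

x**3*cos(x) - 3*x**2*sin(x) - 2*x**2*cos(x) + 4*x*sin(x) - 10*x*cos(x) + 10*sin(x) + 5*cos(x) + C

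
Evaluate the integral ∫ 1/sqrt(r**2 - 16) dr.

Substitute r = 4·sec(θ), so dr = 4·sec(θ)*tan(θ) dθ and the radical becomes sqrt(r**2 - 16) = 4·tan(θ) by the Pythagorean identity.
Integrate the resulting trig expression in θ, then back-substitute sec(θ) = r/4, tan(θ) = sqrt(r**2 - 16)/4 (absorbing any constant into C).

log(r + sqrt(r**2 - 16)) + C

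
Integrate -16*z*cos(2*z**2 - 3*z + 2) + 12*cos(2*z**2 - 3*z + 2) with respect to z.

Let u = 2*z**2 - 3*z + 2, so du = (4*z - 3) dz.
Rewriting, the integral becomes -4·∫ cos(u) du = -4·sin(u).
Substituting back, u = 2*z**2 - 3*z + 2.

-4*sin(2*z**2 - 3*z + 2) + C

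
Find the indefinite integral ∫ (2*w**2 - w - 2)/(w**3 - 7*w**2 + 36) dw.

8*log(w - 6)/3 - 13*log(w - 3)/15 + log(w + 2)/5 + C

Factor the denominator: (w - 6)*(w - 3)*(w + 2).
Partial-fraction decomposition: 1/(5*(w + 2)) - 13/(15*(w - 3)) + 8/(3*(w - 6)).
Integrate each term: A/(w−a) contributes A·log|w−a|.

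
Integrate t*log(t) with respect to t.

Use integration by parts with u = log(t), dv = t dt.
Then du = 1/t dt and v = t**2/2.

t**2*log(t)/2 - t**2/4 + C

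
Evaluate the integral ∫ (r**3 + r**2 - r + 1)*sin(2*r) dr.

Use integration by parts with u = r**3 + r**2 - r + 1, dv = sin(2*r) dr, so v = -cos(2*r)/2.
Apply parts 3 times (tabular method): alternate signs, differentiate u down to 0, integrate dv up.

-r**3*cos(2*r)/2 + 3*r**2*sin(2*r)/4 - r**2*cos(2*r)/2 + r*sin(2*r)/2 + 5*r*cos(2*r)/4 - 5*sin(2*r)/8 - cos(2*r)/4 + C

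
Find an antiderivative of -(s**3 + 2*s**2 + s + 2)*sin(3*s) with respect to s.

Use integration by parts with u = s**3 + 2*s**2 + s + 2, dv = -sin(3*s) ds, so v = cos(3*s)/3.
Apply parts 3 times (tabular method): alternate signs, differentiate u down to 0, integrate dv up.

s**3*cos(3*s)/3 - s**2*sin(3*s)/3 + 2*s**2*cos(3*s)/3 - 4*s*sin(3*s)/9 + s*cos(3*s)/9 - sin(3*s)/27 + 14*cos(3*s)/27 + C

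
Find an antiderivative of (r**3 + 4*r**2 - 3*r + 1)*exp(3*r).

(3*r**3 + 9*r**2 - 15*r + 8)*exp(3*r)/9 + C

Use integration by parts with u = r**3 + 4*r**2 - 3*r + 1, dv = exp(3*r) dr, so v = exp(3*r)/3.
Apply parts 3 times (tabular method): alternate signs, differentiate u down to 0, integrate dv up.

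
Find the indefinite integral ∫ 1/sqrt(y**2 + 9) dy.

Substitute y = 3·tan(θ), so dy = 3·sec(θ)^2 dθ and the radical becomes sqrt(y**2 + 9) = 3·sec(θ) by the Pythagorean identity.
Integrate the resulting trig expression in θ, then back-substitute tan(θ) = y/3, sec(θ) = sqrt(y**2 + 9)/3 (absorbing any constant into C).

log(y + sqrt(y**2 + 9)) + C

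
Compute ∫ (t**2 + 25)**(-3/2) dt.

Substitute t = 5·tan(θ), so dt = 5·sec(θ)^2 dθ and the radical becomes sqrt(t**2 + 25) = 5·sec(θ) by the Pythagorean identity.
Integrate the resulting trig expression in θ, then back-substitute tan(θ) = t/5, sec(θ) = sqrt(t**2 + 25)/5 (absorbing any constant into C).

t/(25*sqrt(t**2 + 25)) + C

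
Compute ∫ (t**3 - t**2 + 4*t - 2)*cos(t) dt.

Use integration by parts with u = t**3 - t**2 + 4*t - 2, dv = cos(t) dt, so v = sin(t).
Apply parts 3 times (tabular method): alternate signs, differentiate u down to 0, integrate dv up.

t**3*sin(t) - t**2*sin(t) + 3*t**2*cos(t) - 2*t*sin(t) - 2*t*cos(t) - 2*cos(t) + C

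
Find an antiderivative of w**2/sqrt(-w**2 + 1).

-w*sqrt(-w**2 + 1)/2 + asin(w)/2 + C

Substitute w = sin(θ), so dw = cos(θ) dθ and the radical becomes sqrt(-w**2 + 1) = cos(θ) by the Pythagorean identity.
Integrate the resulting trig expression in θ, then back-substitute θ = asin(w), sin(θ) = w, cos(θ) = sqrt(-w**2 + 1) (absorbing any constant into C).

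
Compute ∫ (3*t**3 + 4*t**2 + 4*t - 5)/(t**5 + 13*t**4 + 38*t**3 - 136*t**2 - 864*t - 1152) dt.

267*log(t - 4)/4480 + 62*log(t + 3)/21 + 183*log(t + 4)/128 - 533*log(t + 6)/120 + 149/(16*t + 64) + C

Factor the denominator: (t - 4)*(t + 3)*(t + 4)**2*(t + 6).
Partial-fraction decomposition: -533/(120*(t + 6)) + 183/(128*(t + 4)) - 149/(16*(t + 4)**2) + 62/(21*(t + 3)) + 267/(4480*(t - 4)).
Integrate each term; A/(t−a) gives A·log|t−a|; A/(t−a)² gives −A/(t−a).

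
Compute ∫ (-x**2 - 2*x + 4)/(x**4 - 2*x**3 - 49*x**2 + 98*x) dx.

2*log(x)/49 - 59*log(x - 7)/490 + 2*log(x - 2)/45 + 31*log(x + 7)/882 + C

Factor the denominator: x*(x - 7)*(x - 2)*(x + 7).
Partial-fraction decomposition: 31/(882*(x + 7)) + 2/(45*(x - 2)) - 59/(490*(x - 7)) + 2/(49*x).
Integrate each term: A/(x−a) contributes A·log|x−a|.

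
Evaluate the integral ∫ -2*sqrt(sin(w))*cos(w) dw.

-4*sin(w)**(3/2)/3 + C

Let u = sin(w), so du = (cos(w)) dw.
Rewriting, the integral becomes -2·∫ √u du = -2·(2/3)u^(3/2).
Substituting back, u = sin(w).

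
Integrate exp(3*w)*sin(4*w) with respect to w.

Let I denote the integral. Integrate by parts with u = sin(4*w), dv = exp(3*w) dw, so v = exp(3*w)/3: I = exp(3*w)*sin(4*w)/3 − (4/3)·∫ exp(3*w)*cos(4*w) dw.
Apply parts again with u = cos(4*w), dv = exp(3*w) dw: ∫ exp(3*w)*cos(4*w) dw = exp(3*w)*cos(4*w)/3 + (4/3)·I. Substituting back brings back I: I = exp(3*w)*sin(4*w)/3 - 4*exp(3*w)*cos(4*w)/9 − (16/9)·I.
Solving for I: (1 + 16/9)·I equals the remaining terms, so I = (9/25)·(exp(3*w)*sin(4*w)/3 - 4*exp(3*w)*cos(4*w)/9).

3*exp(3*w)*sin(4*w)/25 - 4*exp(3*w)*cos(4*w)/25 + C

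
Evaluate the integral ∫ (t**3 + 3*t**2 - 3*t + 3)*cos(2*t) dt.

t**3*sin(2*t)/2 + 3*t**2*sin(2*t)/2 + 3*t**2*cos(2*t)/4 - 9*t*sin(2*t)/4 + 3*t*cos(2*t)/2 + 3*sin(2*t)/4 - 9*cos(2*t)/8 + C

Use integration by parts with u = t**3 + 3*t**2 - 3*t + 3, dv = cos(2*t) dt, so v = sin(2*t)/2.
Apply parts 3 times (tabular method): alternate signs, differentiate u down to 0, integrate dv up.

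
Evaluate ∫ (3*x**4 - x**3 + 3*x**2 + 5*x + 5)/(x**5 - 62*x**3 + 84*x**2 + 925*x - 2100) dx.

Factor the denominator: (x - 5)*(x - 4)*(x - 3)*(x + 5)*(x + 7).
Partial-fraction decomposition: 7663/(2640*(x + 7)) - 137/(96*(x + 5)) + 263/(160*(x - 3)) - 259/(33*(x - 4)) + 371/(48*(x - 5)).
Integrate each term: A/(x−a) contributes A·log|x−a|.

371*log(x - 5)/48 - 259*log(x - 4)/33 + 263*log(x - 3)/160 - 137*log(x + 5)/96 + 7663*log(x + 7)/2640 + C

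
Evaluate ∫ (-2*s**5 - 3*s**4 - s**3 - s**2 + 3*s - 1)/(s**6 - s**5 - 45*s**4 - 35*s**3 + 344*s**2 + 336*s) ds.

-log(s)/336 - 41189*log(s - 7)/27104 + 757*log(s - 3)/2352 + 5*log(s + 1)/288 - 697171*log(s + 4)/853776 - 1315/(924*s + 3696) + C

Factor the denominator: s*(s - 7)*(s - 3)*(s + 1)*(s + 4)**2.
Partial-fraction decomposition: -697171/(853776*(s + 4)) + 1315/(924*(s + 4)**2) + 5/(288*(s + 1)) + 757/(2352*(s - 3)) - 41189/(27104*(s - 7)) - 1/(336*s).
Integrate each term; A/(s−a) gives A·log|s−a|; A/(s−a)² gives −A/(s−a).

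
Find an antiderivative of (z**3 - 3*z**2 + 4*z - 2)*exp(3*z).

(9*z**3 - 36*z**2 + 60*z - 38)*exp(3*z)/27 + C

Use integration by parts with u = z**3 - 3*z**2 + 4*z - 2, dv = exp(3*z) dz, so v = exp(3*z)/3.
Apply parts 3 times (tabular method): alternate signs, differentiate u down to 0, integrate dv up.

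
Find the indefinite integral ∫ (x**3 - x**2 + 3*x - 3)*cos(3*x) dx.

Use integration by parts with u = x**3 - x**2 + 3*x - 3, dv = cos(3*x) dx, so v = sin(3*x)/3.
Apply parts 3 times (tabular method): alternate signs, differentiate u down to 0, integrate dv up.

x**3*sin(3*x)/3 - x**2*sin(3*x)/3 + x**2*cos(3*x)/3 + 7*x*sin(3*x)/9 - 2*x*cos(3*x)/9 - 25*sin(3*x)/27 + 7*cos(3*x)/27 + C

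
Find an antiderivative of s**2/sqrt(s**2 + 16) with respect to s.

Substitute s = 4·tan(θ), so ds = 4·sec(θ)^2 dθ and the radical becomes sqrt(s**2 + 16) = 4·sec(θ) by the Pythagorean identity.
Integrate the resulting trig expression in θ, then back-substitute tan(θ) = s/4, sec(θ) = sqrt(s**2 + 16)/4 (absorbing any constant into C).

s*sqrt(s**2 + 16)/2 - 8*log(s + sqrt(s**2 + 16)) + C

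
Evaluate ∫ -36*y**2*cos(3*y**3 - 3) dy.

Let u = 3*y**3 - 3, so du = (9*y**2) dy.
Rewriting, the integral becomes -4·∫ cos(u) du = -4·sin(u).
Substituting back, u = 3*y**3 - 3.

-4*sin(3*y**3 - 3) + C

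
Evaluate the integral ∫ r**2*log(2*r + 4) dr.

Use integration by parts with u = log(2*r + 4), dv = r**2 dr.
Then du = 2/(2*r + 4) dr and v = r**3/3.

r**3*log(2*r + 4)/3 - r**3/9 + r**2/3 - 4*r/3 + 8*log(r + 2)/3 + C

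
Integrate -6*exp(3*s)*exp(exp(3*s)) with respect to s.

Let u = exp(3*s), so du = (3*exp(3*s)) ds.
Rewriting, the integral becomes -2·∫ e^u du = -2·e^u.
Substituting back, u = exp(3*s).

-2*exp(exp(3*s)) + C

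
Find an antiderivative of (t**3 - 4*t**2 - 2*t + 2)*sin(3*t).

Use integration by parts with u = t**3 - 4*t**2 - 2*t + 2, dv = sin(3*t) dt, so v = -cos(3*t)/3.
Apply parts 3 times (tabular method): alternate signs, differentiate u down to 0, integrate dv up.

-t**3*cos(3*t)/3 + t**2*sin(3*t)/3 + 4*t**2*cos(3*t)/3 - 8*t*sin(3*t)/9 + 8*t*cos(3*t)/9 - 8*sin(3*t)/27 - 26*cos(3*t)/27 + C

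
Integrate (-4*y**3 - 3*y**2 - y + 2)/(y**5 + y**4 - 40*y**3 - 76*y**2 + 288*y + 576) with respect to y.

Factor the denominator: (y - 6)*(y - 3)*(y + 2)*(y + 4)**2.
Partial-fraction decomposition: 351/(4900*(y + 4)) - 107/(70*(y + 4)**2) + 3/(20*(y + 2)) + 136/(735*(y - 3)) - 61/(150*(y - 6)).
Integrate each term; A/(y−a) gives A·log|y−a|; A/(y−a)² gives −A/(y−a).

-61*log(y - 6)/150 + 136*log(y - 3)/735 + 3*log(y + 2)/20 + 351*log(y + 4)/4900 + 107/(70*y + 280) + C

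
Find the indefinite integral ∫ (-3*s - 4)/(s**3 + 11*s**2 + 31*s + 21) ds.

Factor the denominator: (s + 1)*(s + 3)*(s + 7).
Partial-fraction decomposition: 17/(24*(s + 7)) - 5/(8*(s + 3)) - 1/(12*(s + 1)).
Integrate each term: A/(s−a) contributes A·log|s−a|.

-log(s + 1)/12 - 5*log(s + 3)/8 + 17*log(s + 7)/24 + C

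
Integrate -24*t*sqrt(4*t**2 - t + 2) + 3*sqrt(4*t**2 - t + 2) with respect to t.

Let u = 4*t**2 - t + 2, so du = (8*t - 1) dt.
Rewriting, the integral becomes -3·∫ √u du = -3·(2/3)u^(3/2).
Substituting back, u = 4*t**2 - t + 2.

-2*(4*t**2 - t + 2)**(3/2) + C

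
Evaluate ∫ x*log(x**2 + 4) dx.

Let u = x**2 + 4, so du = (2*x) dx.
The integral becomes (1/2)·∫ log(u) du; integrate by parts with u′=log(u), dv′=du.

x**2*log(x**2 + 4)/2 - x**2/2 + 2*log(x**2 + 4) + C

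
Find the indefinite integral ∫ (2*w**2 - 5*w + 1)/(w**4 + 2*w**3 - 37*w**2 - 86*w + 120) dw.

Factor the denominator: (w - 6)*(w - 1)*(w + 4)*(w + 5).
Partial-fraction decomposition: -38/(33*(w + 5)) + 53/(50*(w + 4)) + 1/(75*(w - 1)) + 43/(550*(w - 6)).
Integrate each term: A/(w−a) contributes A·log|w−a|.

43*log(w - 6)/550 + log(w - 1)/75 + 53*log(w + 4)/50 - 38*log(w + 5)/33 + C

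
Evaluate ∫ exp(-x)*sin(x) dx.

Let I denote the integral. Integrate by parts with u = sin(x), dv = exp(-x) dx, so v = -exp(-x): I = -exp(-x)*sin(x) + ∫ exp(-x)*cos(x) dx.
Apply parts again with u = cos(x), dv = exp(-x) dx: ∫ exp(-x)*cos(x) dx = -exp(-x)*cos(x) − I. Substituting back brings back I: I = -exp(-x)*sin(x) - exp(-x)*cos(x) − I.
Solving for I: (1 + 1)·I equals the remaining terms, so I = (1/2)·(-exp(-x)*sin(x) - exp(-x)*cos(x)).

-exp(-x)*sin(x)/2 - exp(-x)*cos(x)/2 + C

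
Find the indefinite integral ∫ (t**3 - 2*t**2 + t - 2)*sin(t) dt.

Use integration by parts with u = t**3 - 2*t**2 + t - 2, dv = sin(t) dt, so v = -cos(t).
Apply parts 3 times (tabular method): alternate signs, differentiate u down to 0, integrate dv up.

-t**3*cos(t) + 3*t**2*sin(t) + 2*t**2*cos(t) - 4*t*sin(t) + 5*t*cos(t) - 5*sin(t) - 2*cos(t) + C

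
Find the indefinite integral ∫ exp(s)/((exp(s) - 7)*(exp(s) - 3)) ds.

Let u = e^s, du = e^s ds.
The integral becomes ∫ du/((u-7)(u-3)); decompose into partial fractions.

log(exp(s) - 7)/4 - log(exp(s) - 3)/4 + C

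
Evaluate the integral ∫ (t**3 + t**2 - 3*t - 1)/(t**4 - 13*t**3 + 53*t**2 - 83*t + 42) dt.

37*log(t - 7)/12 - 13*log(t - 3)/4 + log(t - 2) + log(t - 1)/6 + C

Factor the denominator: (t - 7)*(t - 3)*(t - 2)*(t - 1).
Partial-fraction decomposition: 1/(6*(t - 1)) + 1/(t - 2) - 13/(4*(t - 3)) + 37/(12*(t - 7)).
Integrate each term: A/(t−a) contributes A·log|t−a|.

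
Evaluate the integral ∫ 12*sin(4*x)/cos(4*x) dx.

Let u = cos(4*x), so du = (-4*sin(4*x)) dx.
Rewriting, the integral becomes -3·∫ 1/u du = -3·log(u).
Substituting back, u = cos(4*x).

-3*log(cos(4*x)) + C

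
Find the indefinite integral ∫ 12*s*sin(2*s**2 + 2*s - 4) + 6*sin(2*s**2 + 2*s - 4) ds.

-3*cos(2*s**2 + 2*s - 4) + C

Let u = 2*s**2 + 2*s - 4, so du = (4*s + 2) ds.
Rewriting, the integral becomes 3·∫ sin(u) du = 3·-cos(u).
Substituting back, u = 2*s**2 + 2*s - 4.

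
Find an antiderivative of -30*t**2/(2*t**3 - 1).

-5*log(2*t**3 - 1) + C

Let u = 2*t**3 - 1, so du = (6*t**2) dt.
Rewriting, the integral becomes -5·∫ 1/u du = -5·log(u).
Substituting back, u = 2*t**3 - 1.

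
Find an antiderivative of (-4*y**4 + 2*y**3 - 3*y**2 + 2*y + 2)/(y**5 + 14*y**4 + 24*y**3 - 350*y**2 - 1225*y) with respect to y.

Factor the denominator: y*(y - 5)*(y + 5)*(y + 7)**2.
Partial-fraction decomposition: 16445/(1568*(y + 7)) + 3483/(56*(y + 7)**2) - 2833/(200*(y + 5)) - 257/(800*(y - 5)) - 2/(1225*y).
Integrate each term; A/(y−a) gives A·log|y−a|; A/(y−a)² gives −A/(y−a).

-2*log(y)/1225 - 257*log(y - 5)/800 - 2833*log(y + 5)/200 + 16445*log(y + 7)/1568 - 3483/(56*y + 392) + C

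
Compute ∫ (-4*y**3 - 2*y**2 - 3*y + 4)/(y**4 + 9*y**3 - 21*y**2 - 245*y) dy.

-4*log(y)/245 - 187*log(y - 5)/240 - 7537*log(y + 7)/2352 - 433/(28*y + 196) + C

Factor the denominator: y*(y - 5)*(y + 7)**2.
Partial-fraction decomposition: -7537/(2352*(y + 7)) + 433/(28*(y + 7)**2) - 187/(240*(y - 5)) - 4/(245*y).
Integrate each term; A/(y−a) gives A·log|y−a|; A/(y−a)² gives −A/(y−a).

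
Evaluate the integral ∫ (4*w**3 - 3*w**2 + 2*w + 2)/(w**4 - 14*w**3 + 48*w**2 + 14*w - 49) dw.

Factor the denominator: (w - 7)**2*(w - 1)*(w + 1).
Partial-fraction decomposition: 7/(128*(w + 1)) + 5/(72*(w - 1)) + 4465/(1152*(w - 7)) + 1241/(48*(w - 7)**2).
Integrate each term; A/(w−a) gives A·log|w−a|; A/(w−a)² gives −A/(w−a).

4465*log(w - 7)/1152 + 5*log(w - 1)/72 + 7*log(w + 1)/128 - 1241/(48*w - 336) + C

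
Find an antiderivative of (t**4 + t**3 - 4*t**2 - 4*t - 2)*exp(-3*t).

Use integration by parts with u = t**4 + t**3 - 4*t**2 - 4*t - 2, dv = exp(-3*t) dt, so v = -exp(-3*t)/3.
Apply parts 4 times (tabular method): alternate signs, differentiate u down to 0, integrate dv up.

(-27*t**4 - 63*t**3 + 45*t**2 + 138*t + 100)*exp(-3*t)/81 + C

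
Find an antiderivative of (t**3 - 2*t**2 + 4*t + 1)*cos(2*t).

t**3*sin(2*t)/2 - t**2*sin(2*t) + 3*t**2*cos(2*t)/4 + 5*t*sin(2*t)/4 - t*cos(2*t) + sin(2*t) + 5*cos(2*t)/8 + C

Use integration by parts with u = t**3 - 2*t**2 + 4*t + 1, dv = cos(2*t) dt, so v = sin(2*t)/2.
Apply parts 3 times (tabular method): alternate signs, differentiate u down to 0, integrate dv up.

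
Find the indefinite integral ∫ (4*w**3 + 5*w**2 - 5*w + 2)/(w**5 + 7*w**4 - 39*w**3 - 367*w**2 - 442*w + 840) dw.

Factor the denominator: (w - 7)*(w - 1)*(w + 4)*(w + 5)*(w + 6).
Partial-fraction decomposition: -326/(91*(w + 6)) + 29/(6*(w + 5)) - 7/(5*(w + 4)) - 1/(210*(w - 1)) + 2/(13*(w - 7)).
Integrate each term: A/(w−a) contributes A·log|w−a|.

2*log(w - 7)/13 - log(w - 1)/210 - 7*log(w + 4)/5 + 29*log(w + 5)/6 - 326*log(w + 6)/91 + C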